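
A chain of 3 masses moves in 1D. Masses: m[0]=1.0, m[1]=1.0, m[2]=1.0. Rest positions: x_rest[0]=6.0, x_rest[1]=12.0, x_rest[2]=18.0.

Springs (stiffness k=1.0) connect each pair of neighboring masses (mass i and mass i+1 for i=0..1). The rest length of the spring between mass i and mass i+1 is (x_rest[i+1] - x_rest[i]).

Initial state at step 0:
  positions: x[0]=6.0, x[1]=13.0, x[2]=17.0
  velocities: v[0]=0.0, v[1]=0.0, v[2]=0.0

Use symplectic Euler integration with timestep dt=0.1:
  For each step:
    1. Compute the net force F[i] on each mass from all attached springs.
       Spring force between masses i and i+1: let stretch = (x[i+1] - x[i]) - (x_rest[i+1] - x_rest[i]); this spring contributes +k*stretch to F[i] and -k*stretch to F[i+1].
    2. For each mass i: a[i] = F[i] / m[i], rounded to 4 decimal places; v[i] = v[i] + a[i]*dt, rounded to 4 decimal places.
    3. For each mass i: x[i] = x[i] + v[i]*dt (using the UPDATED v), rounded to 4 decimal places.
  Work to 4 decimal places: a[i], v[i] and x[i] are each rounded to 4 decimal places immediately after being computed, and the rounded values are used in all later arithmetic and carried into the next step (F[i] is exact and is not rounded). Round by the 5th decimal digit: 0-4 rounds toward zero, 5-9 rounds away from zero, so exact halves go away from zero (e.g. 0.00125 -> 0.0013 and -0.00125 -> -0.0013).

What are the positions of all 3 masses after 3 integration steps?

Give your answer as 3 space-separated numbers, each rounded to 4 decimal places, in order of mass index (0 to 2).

Step 0: x=[6.0000 13.0000 17.0000] v=[0.0000 0.0000 0.0000]
Step 1: x=[6.0100 12.9700 17.0200] v=[0.1000 -0.3000 0.2000]
Step 2: x=[6.0296 12.9109 17.0595] v=[0.1960 -0.5910 0.3950]
Step 3: x=[6.0580 12.8245 17.1175] v=[0.2841 -0.8643 0.5801]

Answer: 6.0580 12.8245 17.1175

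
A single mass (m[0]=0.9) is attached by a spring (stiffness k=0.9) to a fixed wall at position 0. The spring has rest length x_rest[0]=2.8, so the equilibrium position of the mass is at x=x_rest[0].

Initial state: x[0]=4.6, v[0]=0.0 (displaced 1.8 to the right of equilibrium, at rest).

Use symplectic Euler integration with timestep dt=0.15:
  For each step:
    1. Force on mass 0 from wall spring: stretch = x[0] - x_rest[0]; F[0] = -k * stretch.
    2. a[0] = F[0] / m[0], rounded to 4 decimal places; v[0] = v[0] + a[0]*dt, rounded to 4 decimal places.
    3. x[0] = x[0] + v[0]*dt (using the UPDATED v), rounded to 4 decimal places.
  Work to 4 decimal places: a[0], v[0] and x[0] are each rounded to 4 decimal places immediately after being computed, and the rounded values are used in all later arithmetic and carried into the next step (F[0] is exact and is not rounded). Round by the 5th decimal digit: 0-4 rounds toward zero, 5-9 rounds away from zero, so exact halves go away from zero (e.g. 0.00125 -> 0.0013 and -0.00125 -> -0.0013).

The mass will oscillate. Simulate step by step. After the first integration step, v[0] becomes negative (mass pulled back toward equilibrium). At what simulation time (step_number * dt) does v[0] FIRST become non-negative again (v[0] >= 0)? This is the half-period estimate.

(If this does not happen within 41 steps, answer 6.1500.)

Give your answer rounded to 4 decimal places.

Answer: 3.1500

Derivation:
Step 0: x=[4.6000] v=[0.0000]
Step 1: x=[4.5595] v=[-0.2700]
Step 2: x=[4.4794] v=[-0.5339]
Step 3: x=[4.3615] v=[-0.7858]
Step 4: x=[4.2085] v=[-1.0200]
Step 5: x=[4.0238] v=[-1.2313]
Step 6: x=[3.8116] v=[-1.4149]
Step 7: x=[3.5766] v=[-1.5666]
Step 8: x=[3.3241] v=[-1.6831]
Step 9: x=[3.0598] v=[-1.7617]
Step 10: x=[2.7897] v=[-1.8007]
Step 11: x=[2.5198] v=[-1.7992]
Step 12: x=[2.2562] v=[-1.7572]
Step 13: x=[2.0049] v=[-1.6756]
Step 14: x=[1.7715] v=[-1.5563]
Step 15: x=[1.5612] v=[-1.4020]
Step 16: x=[1.3788] v=[-1.2162]
Step 17: x=[1.2284] v=[-1.0030]
Step 18: x=[1.1133] v=[-0.7673]
Step 19: x=[1.0362] v=[-0.5143]
Step 20: x=[0.9987] v=[-0.2497]
Step 21: x=[1.0018] v=[0.0205]
First v>=0 after going negative at step 21, time=3.1500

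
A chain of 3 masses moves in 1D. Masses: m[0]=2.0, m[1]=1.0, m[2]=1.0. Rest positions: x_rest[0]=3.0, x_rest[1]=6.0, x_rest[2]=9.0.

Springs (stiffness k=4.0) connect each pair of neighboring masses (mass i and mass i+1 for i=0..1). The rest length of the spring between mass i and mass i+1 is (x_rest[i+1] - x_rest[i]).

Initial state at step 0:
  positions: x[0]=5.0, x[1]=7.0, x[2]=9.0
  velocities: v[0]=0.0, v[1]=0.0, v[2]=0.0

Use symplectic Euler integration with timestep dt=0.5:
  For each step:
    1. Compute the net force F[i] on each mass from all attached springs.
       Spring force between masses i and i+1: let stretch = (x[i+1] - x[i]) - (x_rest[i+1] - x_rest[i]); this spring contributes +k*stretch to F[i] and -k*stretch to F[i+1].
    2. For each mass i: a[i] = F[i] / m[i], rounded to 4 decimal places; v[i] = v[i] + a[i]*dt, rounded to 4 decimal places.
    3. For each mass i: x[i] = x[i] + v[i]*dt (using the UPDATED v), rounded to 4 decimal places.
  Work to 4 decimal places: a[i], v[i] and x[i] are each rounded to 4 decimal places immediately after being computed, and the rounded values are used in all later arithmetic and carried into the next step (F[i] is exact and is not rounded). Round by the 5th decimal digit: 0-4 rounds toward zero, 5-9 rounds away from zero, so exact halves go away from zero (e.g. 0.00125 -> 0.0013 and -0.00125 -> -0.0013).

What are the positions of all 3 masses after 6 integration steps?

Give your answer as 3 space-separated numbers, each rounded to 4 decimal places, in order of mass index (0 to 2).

Answer: 4.9219 7.0938 9.0625

Derivation:
Step 0: x=[5.0000 7.0000 9.0000] v=[0.0000 0.0000 0.0000]
Step 1: x=[4.5000 7.0000 10.0000] v=[-1.0000 0.0000 2.0000]
Step 2: x=[3.7500 7.5000 11.0000] v=[-1.5000 1.0000 2.0000]
Step 3: x=[3.3750 7.7500 11.5000] v=[-0.7500 0.5000 1.0000]
Step 4: x=[3.6875 7.3750 11.2500] v=[0.6250 -0.7500 -0.5000]
Step 5: x=[4.3438 7.1875 10.1250] v=[1.3125 -0.3750 -2.2500]
Step 6: x=[4.9219 7.0938 9.0625] v=[1.1562 -0.1874 -2.1250]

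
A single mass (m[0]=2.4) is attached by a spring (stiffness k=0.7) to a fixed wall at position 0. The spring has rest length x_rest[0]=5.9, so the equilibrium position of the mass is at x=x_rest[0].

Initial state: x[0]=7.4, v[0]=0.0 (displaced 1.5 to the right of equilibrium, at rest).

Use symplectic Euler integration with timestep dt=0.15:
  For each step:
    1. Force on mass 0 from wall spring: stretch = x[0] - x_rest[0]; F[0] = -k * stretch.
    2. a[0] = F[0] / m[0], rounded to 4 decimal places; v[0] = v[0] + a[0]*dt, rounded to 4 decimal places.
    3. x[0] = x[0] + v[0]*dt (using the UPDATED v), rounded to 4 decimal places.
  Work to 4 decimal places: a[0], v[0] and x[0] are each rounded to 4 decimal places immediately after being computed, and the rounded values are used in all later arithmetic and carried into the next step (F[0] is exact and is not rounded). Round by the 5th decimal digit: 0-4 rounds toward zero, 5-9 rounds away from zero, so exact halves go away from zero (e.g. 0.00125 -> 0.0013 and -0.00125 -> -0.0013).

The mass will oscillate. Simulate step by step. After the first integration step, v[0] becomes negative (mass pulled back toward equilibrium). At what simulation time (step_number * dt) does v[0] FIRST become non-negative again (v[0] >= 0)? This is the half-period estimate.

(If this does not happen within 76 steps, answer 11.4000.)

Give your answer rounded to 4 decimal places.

Answer: 5.8500

Derivation:
Step 0: x=[7.4000] v=[0.0000]
Step 1: x=[7.3902] v=[-0.0656]
Step 2: x=[7.3706] v=[-0.1308]
Step 3: x=[7.3413] v=[-0.1951]
Step 4: x=[7.3026] v=[-0.2582]
Step 5: x=[7.2547] v=[-0.3196]
Step 6: x=[7.1979] v=[-0.3789]
Step 7: x=[7.1325] v=[-0.4357]
Step 8: x=[7.0591] v=[-0.4896]
Step 9: x=[6.9781] v=[-0.5403]
Step 10: x=[6.8900] v=[-0.5875]
Step 11: x=[6.7954] v=[-0.6308]
Step 12: x=[6.6949] v=[-0.6700]
Step 13: x=[6.5892] v=[-0.7048]
Step 14: x=[6.4790] v=[-0.7350]
Step 15: x=[6.3650] v=[-0.7603]
Step 16: x=[6.2479] v=[-0.7806]
Step 17: x=[6.1285] v=[-0.7958]
Step 18: x=[6.0076] v=[-0.8058]
Step 19: x=[5.8860] v=[-0.8105]
Step 20: x=[5.7645] v=[-0.8099]
Step 21: x=[5.6439] v=[-0.8040]
Step 22: x=[5.5250] v=[-0.7928]
Step 23: x=[5.4085] v=[-0.7764]
Step 24: x=[5.2953] v=[-0.7549]
Step 25: x=[5.1860] v=[-0.7284]
Step 26: x=[5.0814] v=[-0.6972]
Step 27: x=[4.9822] v=[-0.6614]
Step 28: x=[4.8890] v=[-0.6212]
Step 29: x=[4.8025] v=[-0.5770]
Step 30: x=[4.7232] v=[-0.5290]
Step 31: x=[4.6516] v=[-0.4775]
Step 32: x=[4.5882] v=[-0.4229]
Step 33: x=[4.5334] v=[-0.3655]
Step 34: x=[4.4875] v=[-0.3057]
Step 35: x=[4.4509] v=[-0.2439]
Step 36: x=[4.4238] v=[-0.1805]
Step 37: x=[4.4064] v=[-0.1159]
Step 38: x=[4.3988] v=[-0.0506]
Step 39: x=[4.4011] v=[0.0151]
First v>=0 after going negative at step 39, time=5.8500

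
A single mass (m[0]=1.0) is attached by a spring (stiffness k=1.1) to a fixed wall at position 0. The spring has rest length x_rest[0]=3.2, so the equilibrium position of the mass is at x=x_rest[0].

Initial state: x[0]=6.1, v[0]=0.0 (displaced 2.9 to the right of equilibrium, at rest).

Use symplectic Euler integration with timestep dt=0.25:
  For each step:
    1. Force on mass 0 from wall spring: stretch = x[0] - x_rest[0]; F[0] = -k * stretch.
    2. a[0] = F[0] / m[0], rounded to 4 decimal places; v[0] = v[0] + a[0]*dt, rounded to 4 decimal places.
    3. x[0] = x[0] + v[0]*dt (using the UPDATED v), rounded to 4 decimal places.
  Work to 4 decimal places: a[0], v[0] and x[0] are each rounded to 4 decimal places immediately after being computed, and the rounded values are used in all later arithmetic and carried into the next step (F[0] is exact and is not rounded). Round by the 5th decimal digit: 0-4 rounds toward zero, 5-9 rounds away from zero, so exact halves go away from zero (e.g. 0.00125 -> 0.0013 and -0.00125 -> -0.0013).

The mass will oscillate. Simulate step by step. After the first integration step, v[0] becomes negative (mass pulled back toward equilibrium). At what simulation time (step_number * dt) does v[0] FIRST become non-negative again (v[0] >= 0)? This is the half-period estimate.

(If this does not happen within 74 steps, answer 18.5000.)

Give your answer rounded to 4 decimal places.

Step 0: x=[6.1000] v=[0.0000]
Step 1: x=[5.9006] v=[-0.7975]
Step 2: x=[5.5156] v=[-1.5402]
Step 3: x=[4.9714] v=[-2.1770]
Step 4: x=[4.3054] v=[-2.6641]
Step 5: x=[3.5634] v=[-2.9681]
Step 6: x=[2.7964] v=[-3.0680]
Step 7: x=[2.0572] v=[-2.9570]
Step 8: x=[1.3965] v=[-2.6427]
Step 9: x=[0.8598] v=[-2.1467]
Step 10: x=[0.4840] v=[-1.5032]
Step 11: x=[0.2949] v=[-0.7563]
Step 12: x=[0.3056] v=[0.0426]
First v>=0 after going negative at step 12, time=3.0000

Answer: 3.0000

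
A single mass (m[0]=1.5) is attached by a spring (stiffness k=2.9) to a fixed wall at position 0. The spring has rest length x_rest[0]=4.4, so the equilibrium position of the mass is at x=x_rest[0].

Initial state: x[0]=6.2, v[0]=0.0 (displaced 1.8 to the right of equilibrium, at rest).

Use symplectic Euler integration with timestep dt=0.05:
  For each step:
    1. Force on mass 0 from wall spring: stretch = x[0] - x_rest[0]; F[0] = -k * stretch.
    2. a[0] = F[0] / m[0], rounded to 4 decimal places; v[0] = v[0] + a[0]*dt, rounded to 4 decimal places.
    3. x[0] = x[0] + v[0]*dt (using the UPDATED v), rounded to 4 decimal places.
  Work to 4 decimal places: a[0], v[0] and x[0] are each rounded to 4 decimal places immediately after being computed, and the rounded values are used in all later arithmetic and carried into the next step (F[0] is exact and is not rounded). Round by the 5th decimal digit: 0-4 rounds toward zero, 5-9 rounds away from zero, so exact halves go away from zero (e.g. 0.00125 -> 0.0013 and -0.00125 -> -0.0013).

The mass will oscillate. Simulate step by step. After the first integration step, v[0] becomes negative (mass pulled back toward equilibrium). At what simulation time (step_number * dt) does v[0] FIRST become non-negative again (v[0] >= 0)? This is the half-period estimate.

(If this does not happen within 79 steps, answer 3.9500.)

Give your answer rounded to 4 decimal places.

Step 0: x=[6.2000] v=[0.0000]
Step 1: x=[6.1913] v=[-0.1740]
Step 2: x=[6.1739] v=[-0.3472]
Step 3: x=[6.1480] v=[-0.5187]
Step 4: x=[6.1136] v=[-0.6877]
Step 5: x=[6.0709] v=[-0.8534]
Step 6: x=[6.0202] v=[-1.0149]
Step 7: x=[5.9616] v=[-1.1715]
Step 8: x=[5.8955] v=[-1.3225]
Step 9: x=[5.8221] v=[-1.4671]
Step 10: x=[5.7419] v=[-1.6046]
Step 11: x=[5.6552] v=[-1.7343]
Step 12: x=[5.5624] v=[-1.8556]
Step 13: x=[5.4640] v=[-1.9680]
Step 14: x=[5.3605] v=[-2.0709]
Step 15: x=[5.2523] v=[-2.1638]
Step 16: x=[5.1400] v=[-2.2462]
Step 17: x=[5.0241] v=[-2.3177]
Step 18: x=[4.9052] v=[-2.3780]
Step 19: x=[4.7839] v=[-2.4268]
Step 20: x=[4.6607] v=[-2.4639]
Step 21: x=[4.5362] v=[-2.4891]
Step 22: x=[4.4111] v=[-2.5023]
Step 23: x=[4.2859] v=[-2.5034]
Step 24: x=[4.1613] v=[-2.4924]
Step 25: x=[4.0378] v=[-2.4693]
Step 26: x=[3.9161] v=[-2.4343]
Step 27: x=[3.7967] v=[-2.3875]
Step 28: x=[3.6802] v=[-2.3292]
Step 29: x=[3.5672] v=[-2.2596]
Step 30: x=[3.4582] v=[-2.1791]
Step 31: x=[3.3538] v=[-2.0881]
Step 32: x=[3.2545] v=[-1.9870]
Step 33: x=[3.1607] v=[-1.8763]
Step 34: x=[3.0729] v=[-1.7565]
Step 35: x=[2.9915] v=[-1.6282]
Step 36: x=[2.9169] v=[-1.4920]
Step 37: x=[2.8495] v=[-1.3486]
Step 38: x=[2.7896] v=[-1.1987]
Step 39: x=[2.7375] v=[-1.0430]
Step 40: x=[2.6934] v=[-0.8823]
Step 41: x=[2.6575] v=[-0.7173]
Step 42: x=[2.6301] v=[-0.5489]
Step 43: x=[2.6112] v=[-0.3778]
Step 44: x=[2.6010] v=[-0.2049]
Step 45: x=[2.5995] v=[-0.0310]
Step 46: x=[2.6067] v=[0.1431]
First v>=0 after going negative at step 46, time=2.3000

Answer: 2.3000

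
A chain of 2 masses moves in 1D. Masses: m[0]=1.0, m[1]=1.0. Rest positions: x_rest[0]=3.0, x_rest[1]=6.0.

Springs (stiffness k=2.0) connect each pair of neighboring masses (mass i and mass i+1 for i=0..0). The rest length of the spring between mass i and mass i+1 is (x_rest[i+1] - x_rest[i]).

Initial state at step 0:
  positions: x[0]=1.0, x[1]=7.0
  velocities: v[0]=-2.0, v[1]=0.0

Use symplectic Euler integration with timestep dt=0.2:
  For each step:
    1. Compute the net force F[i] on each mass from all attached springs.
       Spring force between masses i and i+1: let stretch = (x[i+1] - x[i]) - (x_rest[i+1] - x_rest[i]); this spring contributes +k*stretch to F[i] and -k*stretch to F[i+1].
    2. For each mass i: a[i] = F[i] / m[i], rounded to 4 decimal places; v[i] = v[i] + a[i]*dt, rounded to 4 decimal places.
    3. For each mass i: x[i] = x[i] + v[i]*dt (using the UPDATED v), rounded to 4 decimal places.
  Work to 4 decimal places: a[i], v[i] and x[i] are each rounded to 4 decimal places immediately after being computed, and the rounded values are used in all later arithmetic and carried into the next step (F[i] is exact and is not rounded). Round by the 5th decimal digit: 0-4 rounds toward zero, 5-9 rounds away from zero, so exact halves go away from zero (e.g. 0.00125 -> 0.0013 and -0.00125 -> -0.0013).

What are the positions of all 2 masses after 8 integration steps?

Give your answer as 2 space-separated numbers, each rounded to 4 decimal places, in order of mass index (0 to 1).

Answer: 2.4115 2.3885

Derivation:
Step 0: x=[1.0000 7.0000] v=[-2.0000 0.0000]
Step 1: x=[0.8400 6.7600] v=[-0.8000 -1.2000]
Step 2: x=[0.9136 6.2864] v=[0.3680 -2.3680]
Step 3: x=[1.1770 5.6230] v=[1.3171 -3.3171]
Step 4: x=[1.5561 4.8439] v=[1.8955 -3.8955]
Step 5: x=[1.9582 4.0418] v=[2.0106 -4.0106]
Step 6: x=[2.2870 3.3130] v=[1.6440 -3.6440]
Step 7: x=[2.4579 2.7421] v=[0.8544 -2.8544]
Step 8: x=[2.4115 2.3885] v=[-0.2319 -1.7681]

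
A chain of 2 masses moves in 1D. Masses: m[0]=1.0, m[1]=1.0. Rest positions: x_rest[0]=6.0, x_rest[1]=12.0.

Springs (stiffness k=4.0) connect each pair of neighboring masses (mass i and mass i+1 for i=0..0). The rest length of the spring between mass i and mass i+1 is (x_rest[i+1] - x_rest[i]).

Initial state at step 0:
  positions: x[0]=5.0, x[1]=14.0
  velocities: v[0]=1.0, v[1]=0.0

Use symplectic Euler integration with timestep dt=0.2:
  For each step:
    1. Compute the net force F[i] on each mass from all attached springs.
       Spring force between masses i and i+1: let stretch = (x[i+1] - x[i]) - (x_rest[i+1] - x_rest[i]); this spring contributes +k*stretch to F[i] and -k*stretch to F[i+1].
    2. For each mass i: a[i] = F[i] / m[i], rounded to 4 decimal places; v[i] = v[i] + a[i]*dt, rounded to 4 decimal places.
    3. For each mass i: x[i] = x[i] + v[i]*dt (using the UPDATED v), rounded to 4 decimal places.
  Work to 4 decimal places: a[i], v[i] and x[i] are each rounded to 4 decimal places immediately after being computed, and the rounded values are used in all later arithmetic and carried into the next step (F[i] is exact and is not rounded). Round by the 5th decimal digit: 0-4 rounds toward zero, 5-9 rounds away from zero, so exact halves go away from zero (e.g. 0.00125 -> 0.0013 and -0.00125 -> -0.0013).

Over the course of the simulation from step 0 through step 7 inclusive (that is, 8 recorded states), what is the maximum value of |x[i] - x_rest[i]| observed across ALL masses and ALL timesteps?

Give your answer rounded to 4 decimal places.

Answer: 2.6136

Derivation:
Step 0: x=[5.0000 14.0000] v=[1.0000 0.0000]
Step 1: x=[5.6800 13.5200] v=[3.4000 -2.4000]
Step 2: x=[6.6544 12.7456] v=[4.8720 -3.8720]
Step 3: x=[7.6434 11.9566] v=[4.9450 -3.9450]
Step 4: x=[8.3625 11.4375] v=[3.5956 -2.5956]
Step 5: x=[8.6136 11.3864] v=[1.2556 -0.2556]
Step 6: x=[8.3484 11.8516] v=[-1.3262 2.3262]
Step 7: x=[7.6837 12.7163] v=[-3.3236 4.3236]
Max displacement = 2.6136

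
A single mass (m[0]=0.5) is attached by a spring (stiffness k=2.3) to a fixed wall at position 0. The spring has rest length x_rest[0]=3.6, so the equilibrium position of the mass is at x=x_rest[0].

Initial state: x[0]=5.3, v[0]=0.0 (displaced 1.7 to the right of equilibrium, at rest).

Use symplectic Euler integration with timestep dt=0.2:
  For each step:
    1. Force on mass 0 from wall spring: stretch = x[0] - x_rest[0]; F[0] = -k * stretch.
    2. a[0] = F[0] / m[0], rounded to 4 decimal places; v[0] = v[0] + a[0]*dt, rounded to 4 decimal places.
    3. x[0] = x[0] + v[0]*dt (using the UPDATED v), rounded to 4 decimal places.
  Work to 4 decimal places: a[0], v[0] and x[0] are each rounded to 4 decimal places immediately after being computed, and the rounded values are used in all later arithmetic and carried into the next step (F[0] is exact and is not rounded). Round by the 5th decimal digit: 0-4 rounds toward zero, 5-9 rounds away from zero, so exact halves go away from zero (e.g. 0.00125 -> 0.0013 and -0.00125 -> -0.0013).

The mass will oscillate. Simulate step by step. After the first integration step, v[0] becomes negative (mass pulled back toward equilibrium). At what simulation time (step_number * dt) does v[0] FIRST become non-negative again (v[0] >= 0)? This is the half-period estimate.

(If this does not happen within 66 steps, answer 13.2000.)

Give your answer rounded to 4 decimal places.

Step 0: x=[5.3000] v=[0.0000]
Step 1: x=[4.9872] v=[-1.5640]
Step 2: x=[4.4192] v=[-2.8402]
Step 3: x=[3.7004] v=[-3.5939]
Step 4: x=[2.9631] v=[-3.6863]
Step 5: x=[2.3430] v=[-3.1004]
Step 6: x=[1.9542] v=[-1.9440]
Step 7: x=[1.8682] v=[-0.4299]
Step 8: x=[2.1009] v=[1.1634]
First v>=0 after going negative at step 8, time=1.6000

Answer: 1.6000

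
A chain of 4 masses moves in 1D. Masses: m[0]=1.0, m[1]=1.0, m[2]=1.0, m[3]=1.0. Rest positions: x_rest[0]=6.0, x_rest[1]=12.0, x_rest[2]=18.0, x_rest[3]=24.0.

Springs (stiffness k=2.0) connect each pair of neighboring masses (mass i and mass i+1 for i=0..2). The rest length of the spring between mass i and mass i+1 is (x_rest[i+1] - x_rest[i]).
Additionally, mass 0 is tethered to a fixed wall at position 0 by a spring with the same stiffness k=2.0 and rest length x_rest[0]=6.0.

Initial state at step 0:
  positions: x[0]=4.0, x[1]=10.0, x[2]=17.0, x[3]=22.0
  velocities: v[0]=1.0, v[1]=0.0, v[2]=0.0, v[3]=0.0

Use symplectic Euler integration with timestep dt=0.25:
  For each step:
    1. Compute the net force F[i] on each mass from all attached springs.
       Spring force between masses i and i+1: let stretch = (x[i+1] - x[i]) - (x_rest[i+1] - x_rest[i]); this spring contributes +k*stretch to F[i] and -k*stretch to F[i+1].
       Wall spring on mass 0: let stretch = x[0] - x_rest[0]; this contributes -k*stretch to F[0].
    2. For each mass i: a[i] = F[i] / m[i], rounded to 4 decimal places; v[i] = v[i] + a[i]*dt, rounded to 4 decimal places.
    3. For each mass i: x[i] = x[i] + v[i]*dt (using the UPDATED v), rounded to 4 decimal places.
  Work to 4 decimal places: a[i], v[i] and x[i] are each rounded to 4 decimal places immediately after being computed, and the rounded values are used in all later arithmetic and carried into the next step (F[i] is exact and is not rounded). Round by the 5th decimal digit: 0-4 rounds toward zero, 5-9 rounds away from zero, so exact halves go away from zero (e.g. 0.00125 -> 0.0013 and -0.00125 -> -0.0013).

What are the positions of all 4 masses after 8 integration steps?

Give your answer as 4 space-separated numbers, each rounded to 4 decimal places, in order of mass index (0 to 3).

Step 0: x=[4.0000 10.0000 17.0000 22.0000] v=[1.0000 0.0000 0.0000 0.0000]
Step 1: x=[4.5000 10.1250 16.7500 22.1250] v=[2.0000 0.5000 -1.0000 0.5000]
Step 2: x=[5.1406 10.3750 16.3438 22.3281] v=[2.5625 1.0000 -1.6250 0.8125]
Step 3: x=[5.7930 10.7168 15.9395 22.5332] v=[2.6094 1.3672 -1.6173 0.8204]
Step 4: x=[6.3367 11.0960 15.7066 22.6641] v=[2.1748 1.5167 -0.9318 0.5236]
Step 5: x=[6.6832 11.4566 15.7670 22.6753] v=[1.3861 1.4424 0.2417 0.0449]
Step 6: x=[6.7910 11.7593 16.1522 22.5730] v=[0.4312 1.2109 1.5407 -0.4093]
Step 7: x=[6.6710 11.9901 16.7909 22.4181] v=[-0.4802 0.9232 2.5547 -0.6197]
Step 8: x=[6.3820 12.1561 17.5329 22.3098] v=[-1.1562 0.6641 2.9679 -0.4333]

Answer: 6.3820 12.1561 17.5329 22.3098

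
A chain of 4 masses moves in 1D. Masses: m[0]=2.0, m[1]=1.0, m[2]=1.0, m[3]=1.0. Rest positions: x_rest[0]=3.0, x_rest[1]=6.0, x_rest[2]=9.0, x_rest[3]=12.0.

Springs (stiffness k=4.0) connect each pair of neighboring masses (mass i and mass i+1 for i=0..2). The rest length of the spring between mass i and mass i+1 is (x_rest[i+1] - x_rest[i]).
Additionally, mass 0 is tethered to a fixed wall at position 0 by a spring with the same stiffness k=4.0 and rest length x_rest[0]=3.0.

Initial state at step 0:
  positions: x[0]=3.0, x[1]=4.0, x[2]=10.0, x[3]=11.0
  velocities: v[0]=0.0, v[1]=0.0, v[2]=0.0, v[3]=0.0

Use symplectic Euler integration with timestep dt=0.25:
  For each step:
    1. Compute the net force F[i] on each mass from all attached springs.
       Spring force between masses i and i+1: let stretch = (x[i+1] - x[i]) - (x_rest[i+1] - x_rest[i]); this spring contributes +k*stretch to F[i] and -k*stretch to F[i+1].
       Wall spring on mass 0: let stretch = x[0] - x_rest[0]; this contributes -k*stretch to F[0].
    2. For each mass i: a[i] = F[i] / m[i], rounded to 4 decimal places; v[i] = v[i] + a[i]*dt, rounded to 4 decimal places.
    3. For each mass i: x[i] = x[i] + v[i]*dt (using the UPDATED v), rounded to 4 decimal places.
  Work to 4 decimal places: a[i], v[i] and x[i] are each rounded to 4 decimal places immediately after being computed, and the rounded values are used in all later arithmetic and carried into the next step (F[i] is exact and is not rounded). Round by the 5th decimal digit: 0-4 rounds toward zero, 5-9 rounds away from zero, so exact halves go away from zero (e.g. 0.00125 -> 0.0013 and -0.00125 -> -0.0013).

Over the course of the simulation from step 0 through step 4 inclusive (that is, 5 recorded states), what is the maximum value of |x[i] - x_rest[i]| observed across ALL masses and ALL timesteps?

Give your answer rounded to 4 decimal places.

Step 0: x=[3.0000 4.0000 10.0000 11.0000] v=[0.0000 0.0000 0.0000 0.0000]
Step 1: x=[2.7500 5.2500 8.7500 11.5000] v=[-1.0000 5.0000 -5.0000 2.0000]
Step 2: x=[2.4688 6.7500 7.3125 12.0625] v=[-1.1250 6.0000 -5.7500 2.2500]
Step 3: x=[2.4141 7.3203 6.9219 12.1875] v=[-0.2188 2.2813 -1.5625 0.5000]
Step 4: x=[2.6709 6.5645 7.9473 11.7461] v=[1.0273 -3.0233 4.1015 -1.7656]
Max displacement = 2.0781

Answer: 2.0781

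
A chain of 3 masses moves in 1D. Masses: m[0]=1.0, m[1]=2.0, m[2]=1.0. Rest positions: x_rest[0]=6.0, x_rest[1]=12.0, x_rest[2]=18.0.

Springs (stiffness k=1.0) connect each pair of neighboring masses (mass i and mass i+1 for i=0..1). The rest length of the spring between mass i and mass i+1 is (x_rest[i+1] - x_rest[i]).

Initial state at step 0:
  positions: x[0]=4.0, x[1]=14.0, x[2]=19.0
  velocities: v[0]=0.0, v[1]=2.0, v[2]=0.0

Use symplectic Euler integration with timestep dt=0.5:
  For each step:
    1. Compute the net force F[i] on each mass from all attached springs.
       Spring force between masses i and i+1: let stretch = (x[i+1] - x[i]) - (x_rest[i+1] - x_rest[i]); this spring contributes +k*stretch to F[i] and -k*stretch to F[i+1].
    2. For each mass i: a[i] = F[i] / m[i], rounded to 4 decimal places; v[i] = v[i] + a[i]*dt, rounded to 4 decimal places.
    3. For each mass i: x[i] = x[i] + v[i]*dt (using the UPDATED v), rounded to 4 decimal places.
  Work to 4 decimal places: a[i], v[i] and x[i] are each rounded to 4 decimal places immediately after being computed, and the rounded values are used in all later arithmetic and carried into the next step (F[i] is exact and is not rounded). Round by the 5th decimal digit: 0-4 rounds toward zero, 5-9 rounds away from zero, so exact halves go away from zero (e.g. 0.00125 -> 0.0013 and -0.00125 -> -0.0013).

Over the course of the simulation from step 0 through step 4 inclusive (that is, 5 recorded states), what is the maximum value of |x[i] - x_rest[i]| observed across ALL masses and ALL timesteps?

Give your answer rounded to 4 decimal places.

Answer: 4.8927

Derivation:
Step 0: x=[4.0000 14.0000 19.0000] v=[0.0000 2.0000 0.0000]
Step 1: x=[5.0000 14.3750 19.2500] v=[2.0000 0.7500 0.5000]
Step 2: x=[6.8438 14.1875 19.7813] v=[3.6875 -0.3750 1.0625]
Step 3: x=[9.0235 13.7813 20.4141] v=[4.3594 -0.8125 1.2656]
Step 4: x=[10.8927 13.6094 20.8887] v=[3.7383 -0.3438 0.9492]
Max displacement = 4.8927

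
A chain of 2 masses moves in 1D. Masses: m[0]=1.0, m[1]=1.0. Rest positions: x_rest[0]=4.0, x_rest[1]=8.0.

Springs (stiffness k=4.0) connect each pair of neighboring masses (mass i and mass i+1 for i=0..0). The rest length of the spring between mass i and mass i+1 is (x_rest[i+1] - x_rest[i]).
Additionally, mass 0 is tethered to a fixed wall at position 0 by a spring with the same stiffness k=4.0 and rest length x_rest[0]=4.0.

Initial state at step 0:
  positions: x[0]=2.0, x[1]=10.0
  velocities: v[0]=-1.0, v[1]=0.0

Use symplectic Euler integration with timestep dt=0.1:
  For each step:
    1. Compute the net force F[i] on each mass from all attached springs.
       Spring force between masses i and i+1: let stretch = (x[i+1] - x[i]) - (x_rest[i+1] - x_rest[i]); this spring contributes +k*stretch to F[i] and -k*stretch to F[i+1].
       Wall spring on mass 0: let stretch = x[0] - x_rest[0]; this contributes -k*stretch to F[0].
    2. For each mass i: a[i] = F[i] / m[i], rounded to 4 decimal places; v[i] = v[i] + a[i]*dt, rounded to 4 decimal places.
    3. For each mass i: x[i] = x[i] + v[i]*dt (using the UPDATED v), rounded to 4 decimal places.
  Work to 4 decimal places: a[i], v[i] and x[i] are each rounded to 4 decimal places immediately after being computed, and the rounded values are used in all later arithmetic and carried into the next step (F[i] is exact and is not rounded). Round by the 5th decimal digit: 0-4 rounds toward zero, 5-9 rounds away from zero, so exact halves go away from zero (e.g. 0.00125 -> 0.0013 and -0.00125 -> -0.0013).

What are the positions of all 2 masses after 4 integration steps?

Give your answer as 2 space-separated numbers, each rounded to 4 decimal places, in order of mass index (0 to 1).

Answer: 3.7098 8.5913

Derivation:
Step 0: x=[2.0000 10.0000] v=[-1.0000 0.0000]
Step 1: x=[2.1400 9.8400] v=[1.4000 -1.6000]
Step 2: x=[2.5024 9.5320] v=[3.6240 -3.0800]
Step 3: x=[3.0459 9.1028] v=[5.4349 -4.2918]
Step 4: x=[3.7098 8.5913] v=[6.6393 -5.1146]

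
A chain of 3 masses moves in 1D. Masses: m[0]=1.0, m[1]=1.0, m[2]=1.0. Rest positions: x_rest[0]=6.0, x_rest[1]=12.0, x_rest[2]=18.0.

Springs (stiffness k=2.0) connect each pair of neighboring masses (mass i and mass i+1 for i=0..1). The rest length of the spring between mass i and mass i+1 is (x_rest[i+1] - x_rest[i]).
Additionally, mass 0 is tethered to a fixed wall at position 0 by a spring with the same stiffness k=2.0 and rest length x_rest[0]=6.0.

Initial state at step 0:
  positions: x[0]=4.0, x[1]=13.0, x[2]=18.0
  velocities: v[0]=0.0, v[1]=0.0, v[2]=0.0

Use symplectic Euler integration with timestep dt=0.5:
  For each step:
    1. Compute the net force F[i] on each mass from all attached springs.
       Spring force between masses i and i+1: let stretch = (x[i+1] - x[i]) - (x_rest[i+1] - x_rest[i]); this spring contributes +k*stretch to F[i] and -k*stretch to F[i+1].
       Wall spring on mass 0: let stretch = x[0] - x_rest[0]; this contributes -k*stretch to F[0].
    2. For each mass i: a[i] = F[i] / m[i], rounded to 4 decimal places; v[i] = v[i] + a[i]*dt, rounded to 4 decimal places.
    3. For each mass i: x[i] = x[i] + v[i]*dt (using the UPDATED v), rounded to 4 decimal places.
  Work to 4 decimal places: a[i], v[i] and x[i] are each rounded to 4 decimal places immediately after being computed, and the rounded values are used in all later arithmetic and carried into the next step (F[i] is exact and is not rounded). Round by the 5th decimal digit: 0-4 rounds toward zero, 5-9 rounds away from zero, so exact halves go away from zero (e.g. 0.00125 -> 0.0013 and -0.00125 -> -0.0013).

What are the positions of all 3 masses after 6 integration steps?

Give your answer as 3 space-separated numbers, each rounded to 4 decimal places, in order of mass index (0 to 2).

Step 0: x=[4.0000 13.0000 18.0000] v=[0.0000 0.0000 0.0000]
Step 1: x=[6.5000 11.0000 18.5000] v=[5.0000 -4.0000 1.0000]
Step 2: x=[8.0000 10.5000 18.2500] v=[3.0000 -1.0000 -0.5000]
Step 3: x=[6.7500 12.6250 17.1250] v=[-2.5000 4.2500 -2.2500]
Step 4: x=[5.0625 14.0625 16.7500] v=[-3.3750 2.8750 -0.7500]
Step 5: x=[5.3438 12.3438 18.0313] v=[0.5625 -3.4375 2.5625]
Step 6: x=[6.4532 9.9688 19.4688] v=[2.2187 -4.7500 2.8750]

Answer: 6.4532 9.9688 19.4688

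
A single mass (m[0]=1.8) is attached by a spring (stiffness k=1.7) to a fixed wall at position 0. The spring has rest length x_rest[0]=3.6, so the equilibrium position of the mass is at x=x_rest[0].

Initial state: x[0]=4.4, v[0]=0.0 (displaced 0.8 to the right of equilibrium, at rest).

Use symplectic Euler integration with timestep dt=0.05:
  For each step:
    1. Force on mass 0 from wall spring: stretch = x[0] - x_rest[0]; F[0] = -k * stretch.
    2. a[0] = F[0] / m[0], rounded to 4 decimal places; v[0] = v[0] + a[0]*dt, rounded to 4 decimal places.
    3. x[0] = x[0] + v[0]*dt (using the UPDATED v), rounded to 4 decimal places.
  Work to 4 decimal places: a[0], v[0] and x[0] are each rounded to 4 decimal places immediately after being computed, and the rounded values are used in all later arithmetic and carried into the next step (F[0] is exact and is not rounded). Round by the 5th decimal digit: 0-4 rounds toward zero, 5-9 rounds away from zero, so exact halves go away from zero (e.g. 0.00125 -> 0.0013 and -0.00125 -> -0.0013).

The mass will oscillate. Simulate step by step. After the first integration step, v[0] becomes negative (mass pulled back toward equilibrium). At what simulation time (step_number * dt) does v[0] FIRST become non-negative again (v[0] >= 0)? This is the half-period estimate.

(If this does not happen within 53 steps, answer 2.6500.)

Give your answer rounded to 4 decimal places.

Answer: 2.6500

Derivation:
Step 0: x=[4.4000] v=[0.0000]
Step 1: x=[4.3981] v=[-0.0378]
Step 2: x=[4.3943] v=[-0.0755]
Step 3: x=[4.3887] v=[-0.1130]
Step 4: x=[4.3812] v=[-0.1502]
Step 5: x=[4.3718] v=[-0.1871]
Step 6: x=[4.3606] v=[-0.2235]
Step 7: x=[4.3476] v=[-0.2594]
Step 8: x=[4.3329] v=[-0.2947]
Step 9: x=[4.3164] v=[-0.3293]
Step 10: x=[4.2982] v=[-0.3631]
Step 11: x=[4.2784] v=[-0.3961]
Step 12: x=[4.2570] v=[-0.4281]
Step 13: x=[4.2340] v=[-0.4591]
Step 14: x=[4.2096] v=[-0.4890]
Step 15: x=[4.1837] v=[-0.5178]
Step 16: x=[4.1564] v=[-0.5454]
Step 17: x=[4.1278] v=[-0.5717]
Step 18: x=[4.0980] v=[-0.5966]
Step 19: x=[4.0670] v=[-0.6201]
Step 20: x=[4.0349] v=[-0.6422]
Step 21: x=[4.0018] v=[-0.6627]
Step 22: x=[3.9677] v=[-0.6817]
Step 23: x=[3.9327] v=[-0.6991]
Step 24: x=[3.8970] v=[-0.7148]
Step 25: x=[3.8606] v=[-0.7288]
Step 26: x=[3.8235] v=[-0.7411]
Step 27: x=[3.7859] v=[-0.7517]
Step 28: x=[3.7479] v=[-0.7605]
Step 29: x=[3.7095] v=[-0.7675]
Step 30: x=[3.6709] v=[-0.7727]
Step 31: x=[3.6321] v=[-0.7761]
Step 32: x=[3.5932] v=[-0.7776]
Step 33: x=[3.5543] v=[-0.7773]
Step 34: x=[3.5155] v=[-0.7751]
Step 35: x=[3.4769] v=[-0.7711]
Step 36: x=[3.4386] v=[-0.7653]
Step 37: x=[3.4007] v=[-0.7577]
Step 38: x=[3.3633] v=[-0.7483]
Step 39: x=[3.3264] v=[-0.7371]
Step 40: x=[3.2902] v=[-0.7242]
Step 41: x=[3.2547] v=[-0.7096]
Step 42: x=[3.2200] v=[-0.6933]
Step 43: x=[3.1862] v=[-0.6754]
Step 44: x=[3.1534] v=[-0.6559]
Step 45: x=[3.1217] v=[-0.6348]
Step 46: x=[3.0911] v=[-0.6122]
Step 47: x=[3.0617] v=[-0.5882]
Step 48: x=[3.0336] v=[-0.5628]
Step 49: x=[3.0068] v=[-0.5361]
Step 50: x=[2.9814] v=[-0.5081]
Step 51: x=[2.9575] v=[-0.4789]
Step 52: x=[2.9351] v=[-0.4486]
Step 53: x=[2.9142] v=[-0.4172]
v[0] did not become non-negative within 53 steps; using fallback time=2.6500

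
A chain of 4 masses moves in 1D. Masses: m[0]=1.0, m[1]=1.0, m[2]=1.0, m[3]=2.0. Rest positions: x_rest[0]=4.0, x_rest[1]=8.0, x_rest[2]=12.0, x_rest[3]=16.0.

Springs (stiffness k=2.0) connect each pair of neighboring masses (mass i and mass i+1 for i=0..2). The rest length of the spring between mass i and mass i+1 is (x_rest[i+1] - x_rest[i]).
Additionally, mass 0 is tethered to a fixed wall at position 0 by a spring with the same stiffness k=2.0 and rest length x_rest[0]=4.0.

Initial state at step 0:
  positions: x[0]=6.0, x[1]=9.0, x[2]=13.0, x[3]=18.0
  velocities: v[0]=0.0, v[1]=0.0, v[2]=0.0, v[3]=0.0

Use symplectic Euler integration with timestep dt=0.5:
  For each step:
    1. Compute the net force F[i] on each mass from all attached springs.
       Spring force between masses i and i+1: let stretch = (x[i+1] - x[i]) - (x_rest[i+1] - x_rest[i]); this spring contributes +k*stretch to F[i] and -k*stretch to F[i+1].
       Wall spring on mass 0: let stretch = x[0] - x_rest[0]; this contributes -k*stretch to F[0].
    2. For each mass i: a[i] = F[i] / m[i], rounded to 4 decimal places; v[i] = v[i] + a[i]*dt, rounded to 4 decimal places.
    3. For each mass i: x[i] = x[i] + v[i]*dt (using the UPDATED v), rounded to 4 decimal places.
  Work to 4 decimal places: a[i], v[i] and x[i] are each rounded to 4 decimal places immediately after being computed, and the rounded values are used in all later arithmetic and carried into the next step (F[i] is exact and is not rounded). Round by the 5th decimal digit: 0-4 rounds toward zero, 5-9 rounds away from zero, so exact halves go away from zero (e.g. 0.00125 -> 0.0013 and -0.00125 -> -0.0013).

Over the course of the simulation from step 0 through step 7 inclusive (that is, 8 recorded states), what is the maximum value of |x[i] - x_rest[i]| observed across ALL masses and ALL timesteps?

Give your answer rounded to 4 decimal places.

Step 0: x=[6.0000 9.0000 13.0000 18.0000] v=[0.0000 0.0000 0.0000 0.0000]
Step 1: x=[4.5000 9.5000 13.5000 17.7500] v=[-3.0000 1.0000 1.0000 -0.5000]
Step 2: x=[3.2500 9.5000 14.1250 17.4375] v=[-2.5000 0.0000 1.2500 -0.6250]
Step 3: x=[3.5000 8.6875 14.0938 17.2969] v=[0.5000 -1.6250 -0.0625 -0.2813]
Step 4: x=[4.5938 7.9844 12.9610 17.3555] v=[2.1875 -1.4062 -2.2657 0.1172]
Step 5: x=[5.0860 8.0743 11.5371 17.3155] v=[0.9843 0.1798 -2.8478 -0.0801]
Step 6: x=[4.5293 8.4015 11.2710 16.8309] v=[-1.1134 0.6543 -0.5322 -0.9693]
Step 7: x=[3.6441 8.2273 12.3501 15.9563] v=[-1.7705 -0.3484 2.1582 -1.7493]
Max displacement = 2.1250

Answer: 2.1250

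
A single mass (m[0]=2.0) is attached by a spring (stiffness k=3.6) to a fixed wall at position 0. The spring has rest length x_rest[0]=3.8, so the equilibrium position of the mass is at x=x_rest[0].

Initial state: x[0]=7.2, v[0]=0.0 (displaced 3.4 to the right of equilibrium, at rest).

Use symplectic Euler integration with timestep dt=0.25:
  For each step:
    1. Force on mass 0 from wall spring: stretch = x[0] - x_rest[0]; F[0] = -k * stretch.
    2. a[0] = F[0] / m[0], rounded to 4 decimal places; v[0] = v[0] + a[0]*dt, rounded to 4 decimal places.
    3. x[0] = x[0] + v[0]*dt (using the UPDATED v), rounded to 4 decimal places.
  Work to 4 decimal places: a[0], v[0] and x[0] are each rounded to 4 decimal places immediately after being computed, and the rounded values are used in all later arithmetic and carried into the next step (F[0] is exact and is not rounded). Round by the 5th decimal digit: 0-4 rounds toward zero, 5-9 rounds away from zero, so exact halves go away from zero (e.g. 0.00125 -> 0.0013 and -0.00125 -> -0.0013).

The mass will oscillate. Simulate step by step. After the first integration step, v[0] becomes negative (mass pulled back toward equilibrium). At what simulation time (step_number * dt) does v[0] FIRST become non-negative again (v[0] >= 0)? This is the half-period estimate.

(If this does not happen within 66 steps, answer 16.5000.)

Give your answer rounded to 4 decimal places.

Answer: 2.5000

Derivation:
Step 0: x=[7.2000] v=[0.0000]
Step 1: x=[6.8175] v=[-1.5300]
Step 2: x=[6.0955] v=[-2.8879]
Step 3: x=[5.1153] v=[-3.9209]
Step 4: x=[3.9871] v=[-4.5128]
Step 5: x=[2.8379] v=[-4.5970]
Step 6: x=[1.7969] v=[-4.1641]
Step 7: x=[0.9812] v=[-3.2627]
Step 8: x=[0.4826] v=[-1.9943]
Step 9: x=[0.3572] v=[-0.5015]
Step 10: x=[0.6192] v=[1.0478]
First v>=0 after going negative at step 10, time=2.5000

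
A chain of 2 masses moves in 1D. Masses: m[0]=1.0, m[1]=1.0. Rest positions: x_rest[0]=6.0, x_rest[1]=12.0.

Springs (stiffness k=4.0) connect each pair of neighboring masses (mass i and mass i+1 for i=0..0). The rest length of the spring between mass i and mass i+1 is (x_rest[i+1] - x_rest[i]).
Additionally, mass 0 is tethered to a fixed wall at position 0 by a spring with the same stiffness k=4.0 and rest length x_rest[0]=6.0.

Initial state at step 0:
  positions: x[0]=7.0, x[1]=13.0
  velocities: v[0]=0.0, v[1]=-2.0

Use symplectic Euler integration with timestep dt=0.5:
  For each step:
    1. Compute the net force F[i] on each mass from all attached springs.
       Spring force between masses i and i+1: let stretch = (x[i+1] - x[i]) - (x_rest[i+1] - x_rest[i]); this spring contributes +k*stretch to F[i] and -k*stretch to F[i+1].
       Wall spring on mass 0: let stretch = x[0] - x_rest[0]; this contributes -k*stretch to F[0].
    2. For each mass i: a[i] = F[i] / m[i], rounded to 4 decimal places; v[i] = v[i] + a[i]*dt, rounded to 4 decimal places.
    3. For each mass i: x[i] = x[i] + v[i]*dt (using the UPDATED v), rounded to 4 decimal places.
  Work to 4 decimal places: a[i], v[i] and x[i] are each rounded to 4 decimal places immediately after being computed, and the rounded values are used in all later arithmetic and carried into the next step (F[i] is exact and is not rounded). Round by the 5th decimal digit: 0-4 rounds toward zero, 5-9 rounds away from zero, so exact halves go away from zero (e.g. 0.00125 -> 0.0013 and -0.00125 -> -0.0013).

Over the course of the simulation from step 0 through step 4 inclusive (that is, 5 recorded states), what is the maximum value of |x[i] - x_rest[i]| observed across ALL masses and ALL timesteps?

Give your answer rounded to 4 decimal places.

Answer: 2.0000

Derivation:
Step 0: x=[7.0000 13.0000] v=[0.0000 -2.0000]
Step 1: x=[6.0000 12.0000] v=[-2.0000 -2.0000]
Step 2: x=[5.0000 11.0000] v=[-2.0000 -2.0000]
Step 3: x=[5.0000 10.0000] v=[0.0000 -2.0000]
Step 4: x=[5.0000 10.0000] v=[0.0000 0.0000]
Max displacement = 2.0000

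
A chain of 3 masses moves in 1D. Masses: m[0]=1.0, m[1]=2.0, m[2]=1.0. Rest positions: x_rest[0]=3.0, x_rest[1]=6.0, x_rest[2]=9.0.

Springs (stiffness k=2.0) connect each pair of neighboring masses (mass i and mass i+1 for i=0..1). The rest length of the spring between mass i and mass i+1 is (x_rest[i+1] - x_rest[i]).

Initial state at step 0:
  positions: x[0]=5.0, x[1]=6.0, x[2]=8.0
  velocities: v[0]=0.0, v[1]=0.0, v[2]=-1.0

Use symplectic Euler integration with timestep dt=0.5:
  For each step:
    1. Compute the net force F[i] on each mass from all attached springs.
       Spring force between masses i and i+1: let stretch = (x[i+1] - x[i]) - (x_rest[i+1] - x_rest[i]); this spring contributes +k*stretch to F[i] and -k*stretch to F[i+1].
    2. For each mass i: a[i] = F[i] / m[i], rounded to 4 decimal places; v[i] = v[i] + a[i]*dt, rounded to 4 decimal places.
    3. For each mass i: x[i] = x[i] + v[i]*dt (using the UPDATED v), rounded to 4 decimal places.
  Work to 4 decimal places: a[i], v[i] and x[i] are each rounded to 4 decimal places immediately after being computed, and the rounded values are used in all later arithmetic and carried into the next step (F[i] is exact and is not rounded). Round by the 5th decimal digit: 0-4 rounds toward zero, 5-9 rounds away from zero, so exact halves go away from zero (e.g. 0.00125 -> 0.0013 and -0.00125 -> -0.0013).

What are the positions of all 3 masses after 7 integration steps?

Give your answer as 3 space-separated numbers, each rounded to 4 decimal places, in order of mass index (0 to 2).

Answer: 2.9375 5.5000 7.5625

Derivation:
Step 0: x=[5.0000 6.0000 8.0000] v=[0.0000 0.0000 -1.0000]
Step 1: x=[4.0000 6.2500 8.0000] v=[-2.0000 0.5000 0.0000]
Step 2: x=[2.6250 6.3750 8.6250] v=[-2.7500 0.2500 1.2500]
Step 3: x=[1.6250 6.1250 9.6250] v=[-2.0000 -0.5000 2.0000]
Step 4: x=[1.3750 5.6250 10.3750] v=[-0.5000 -1.0000 1.5000]
Step 5: x=[1.7500 5.2500 10.2500] v=[0.7500 -0.7500 -0.2500]
Step 6: x=[2.3750 5.2500 9.1250] v=[1.2500 0.0000 -2.2500]
Step 7: x=[2.9375 5.5000 7.5625] v=[1.1250 0.5000 -3.1250]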